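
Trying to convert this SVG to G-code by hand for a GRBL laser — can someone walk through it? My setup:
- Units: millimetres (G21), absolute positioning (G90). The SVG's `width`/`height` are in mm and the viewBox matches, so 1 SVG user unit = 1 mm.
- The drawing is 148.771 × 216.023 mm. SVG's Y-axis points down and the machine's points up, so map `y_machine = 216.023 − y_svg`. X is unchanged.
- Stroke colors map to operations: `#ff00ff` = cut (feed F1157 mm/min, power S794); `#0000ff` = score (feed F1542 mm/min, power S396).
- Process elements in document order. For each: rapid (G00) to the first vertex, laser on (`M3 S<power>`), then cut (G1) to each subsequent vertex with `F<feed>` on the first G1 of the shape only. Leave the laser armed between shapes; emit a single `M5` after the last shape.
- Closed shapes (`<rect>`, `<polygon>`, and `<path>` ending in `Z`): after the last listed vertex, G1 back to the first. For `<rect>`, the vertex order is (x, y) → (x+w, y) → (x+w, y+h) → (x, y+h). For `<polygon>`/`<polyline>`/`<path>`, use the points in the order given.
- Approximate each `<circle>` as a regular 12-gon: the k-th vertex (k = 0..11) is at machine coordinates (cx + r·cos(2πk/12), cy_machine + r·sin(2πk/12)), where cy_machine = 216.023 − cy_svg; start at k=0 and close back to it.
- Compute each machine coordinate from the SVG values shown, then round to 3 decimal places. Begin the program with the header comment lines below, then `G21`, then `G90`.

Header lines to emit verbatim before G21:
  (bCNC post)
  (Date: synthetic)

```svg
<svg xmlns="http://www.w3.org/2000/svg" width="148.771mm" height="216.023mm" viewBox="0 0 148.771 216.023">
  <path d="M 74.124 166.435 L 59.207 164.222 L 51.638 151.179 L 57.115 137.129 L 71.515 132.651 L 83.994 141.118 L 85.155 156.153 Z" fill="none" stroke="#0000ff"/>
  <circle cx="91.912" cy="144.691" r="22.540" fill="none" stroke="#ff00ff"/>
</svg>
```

(bCNC post)
(Date: synthetic)
G21
G90
G00 X74.124 Y49.588
M3 S396
G1 X59.207 Y51.801 F1542
G1 X51.638 Y64.844
G1 X57.115 Y78.894
G1 X71.515 Y83.372
G1 X83.994 Y74.905
G1 X85.155 Y59.870
G1 X74.124 Y49.588
G00 X114.452 Y71.332
M3 S794
G1 X111.432 Y82.602 F1157
G1 X103.182 Y90.852
G1 X91.912 Y93.872
G1 X80.642 Y90.852
G1 X72.392 Y82.602
G1 X69.372 Y71.332
G1 X72.392 Y60.062
G1 X80.642 Y51.812
G1 X91.912 Y48.792
G1 X103.182 Y51.812
G1 X111.432 Y60.062
G1 X114.452 Y71.332
M5

1 u = 1 mm; y_m = 216.023 − y.

[1] `<path>` regular polygon, #0000ff→score S396 F1542: (74.124,49.588) → (59.207,51.801) → (51.638,64.844) → (57.115,78.894) → (71.515,83.372) → (83.994,74.905) → (85.155,59.870) → (74.124,49.588) (closed)

[2] `<circle>` circle, #ff00ff→cut S794 F1157: (114.452,71.332) → (111.432,82.602) → (103.182,90.852) → (91.912,93.872) → (80.642,90.852) → (72.392,82.602) → (69.372,71.332) → (72.392,60.062) → (80.642,51.812) → (91.912,48.792) → (103.182,51.812) → (111.432,60.062) → (114.452,71.332) (closed)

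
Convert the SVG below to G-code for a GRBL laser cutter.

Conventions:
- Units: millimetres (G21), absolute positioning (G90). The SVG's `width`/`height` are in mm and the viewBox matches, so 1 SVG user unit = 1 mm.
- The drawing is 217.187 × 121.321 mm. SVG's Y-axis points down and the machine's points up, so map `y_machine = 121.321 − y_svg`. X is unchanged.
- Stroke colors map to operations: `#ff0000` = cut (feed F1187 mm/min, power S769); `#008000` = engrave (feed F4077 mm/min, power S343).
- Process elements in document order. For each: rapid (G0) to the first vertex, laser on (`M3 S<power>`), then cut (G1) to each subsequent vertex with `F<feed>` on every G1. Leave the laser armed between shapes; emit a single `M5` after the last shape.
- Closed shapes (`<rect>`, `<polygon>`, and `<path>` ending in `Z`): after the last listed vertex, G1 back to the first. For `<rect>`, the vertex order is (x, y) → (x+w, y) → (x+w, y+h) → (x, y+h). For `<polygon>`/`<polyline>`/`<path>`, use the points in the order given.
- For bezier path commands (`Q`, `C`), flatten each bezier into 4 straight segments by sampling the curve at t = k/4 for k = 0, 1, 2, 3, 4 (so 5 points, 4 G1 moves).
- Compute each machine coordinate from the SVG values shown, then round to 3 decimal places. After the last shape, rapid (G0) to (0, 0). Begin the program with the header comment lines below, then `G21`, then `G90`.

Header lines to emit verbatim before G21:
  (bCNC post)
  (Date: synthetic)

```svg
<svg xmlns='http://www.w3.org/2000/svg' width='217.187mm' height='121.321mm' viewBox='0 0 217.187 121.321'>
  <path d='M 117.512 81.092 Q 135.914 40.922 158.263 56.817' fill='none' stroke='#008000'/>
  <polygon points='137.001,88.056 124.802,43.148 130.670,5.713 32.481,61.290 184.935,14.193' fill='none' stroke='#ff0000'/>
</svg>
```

(bCNC post)
(Date: synthetic)
G21
G90
G0 X117.512 Y40.229
M3 S343
G1 X126.960 Y56.810 F4077
G1 X136.901 Y66.383 F4077
G1 X147.335 Y68.947 F4077
G1 X158.263 Y64.504 F4077
G0 X137.001 Y33.265
M3 S769
G1 X124.802 Y78.173 F1187
G1 X130.670 Y115.608 F1187
G1 X32.481 Y60.031 F1187
G1 X184.935 Y107.128 F1187
G1 X137.001 Y33.265 F1187
M5
G0 X0.000 Y0.000

Since the viewBox matches the mm dimensions, user units are millimetres directly. The only transform is the Y-flip y_m = 121.321 − y_svg.

Shape 1 is a quadratic bezier drawn with `<path>`. Its stroke #008000 means engrave at S343, F4077. After flipping Y the toolpath is (117.512,40.229) → (126.960,56.810) → (136.901,66.383) → (147.335,68.947) → (158.263,64.504).

Shape 2 is a closed polygon drawn with `<polygon>`. Its stroke #ff0000 means cut at S769, F1187. After flipping Y the toolpath is (137.001,33.265) → (124.802,78.173) → (130.670,115.608) → (32.481,60.031) → (184.935,107.128) → (137.001,33.265), returning to the start.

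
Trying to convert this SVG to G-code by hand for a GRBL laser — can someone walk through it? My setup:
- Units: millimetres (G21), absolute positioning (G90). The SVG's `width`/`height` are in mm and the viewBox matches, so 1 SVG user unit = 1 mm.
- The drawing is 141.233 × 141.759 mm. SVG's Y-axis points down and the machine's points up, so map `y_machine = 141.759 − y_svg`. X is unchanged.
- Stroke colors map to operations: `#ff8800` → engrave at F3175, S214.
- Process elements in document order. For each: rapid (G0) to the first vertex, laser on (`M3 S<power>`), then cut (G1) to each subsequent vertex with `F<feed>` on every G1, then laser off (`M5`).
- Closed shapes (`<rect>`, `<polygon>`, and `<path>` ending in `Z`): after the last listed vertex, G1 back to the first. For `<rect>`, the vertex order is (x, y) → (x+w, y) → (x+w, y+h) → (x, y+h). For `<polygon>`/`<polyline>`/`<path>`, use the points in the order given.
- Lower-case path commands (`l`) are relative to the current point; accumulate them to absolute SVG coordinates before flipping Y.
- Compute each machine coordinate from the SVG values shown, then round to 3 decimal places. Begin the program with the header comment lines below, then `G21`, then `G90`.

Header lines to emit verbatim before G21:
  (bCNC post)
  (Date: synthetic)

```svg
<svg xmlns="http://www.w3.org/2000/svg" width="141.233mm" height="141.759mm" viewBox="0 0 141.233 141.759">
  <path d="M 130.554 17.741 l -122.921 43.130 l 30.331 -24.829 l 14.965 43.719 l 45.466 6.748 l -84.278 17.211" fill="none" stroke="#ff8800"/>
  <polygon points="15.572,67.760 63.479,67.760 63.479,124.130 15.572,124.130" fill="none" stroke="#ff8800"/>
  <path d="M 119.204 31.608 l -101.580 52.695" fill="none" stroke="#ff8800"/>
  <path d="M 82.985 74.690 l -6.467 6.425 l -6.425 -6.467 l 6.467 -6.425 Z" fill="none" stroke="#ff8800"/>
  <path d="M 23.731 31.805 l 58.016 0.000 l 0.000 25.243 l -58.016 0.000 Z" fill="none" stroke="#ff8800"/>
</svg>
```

1 u = 1 mm; y_m = 141.759 − y.

[1] `<path>` open polyline, #ff8800→engrave S214 F3175: (130.554,124.018) → (7.633,80.888) → (37.964,105.717) → (52.929,61.998) → (98.395,55.250) → (14.117,38.039)

[2] `<polygon>` rectangle, #ff8800→engrave S214 F3175: (15.572,73.999) → (63.479,73.999) → (63.479,17.629) → (15.572,17.629) → (15.572,73.999) (closed)

[3] `<path>` line segment, #ff8800→engrave S214 F3175: (119.204,110.151) → (17.624,57.456)

[4] `<path>` regular polygon, #ff8800→engrave S214 F3175: (82.985,67.069) → (76.518,60.644) → (70.093,67.111) → (76.560,73.536) → (82.985,67.069) (closed)

[5] `<path>` rectangle, #ff8800→engrave S214 F3175: (23.731,109.954) → (81.747,109.954) → (81.747,84.711) → (23.731,84.711) → (23.731,109.954) (closed)

(bCNC post)
(Date: synthetic)
G21
G90
G0 X130.554 Y124.018
M3 S214
G1 X7.633 Y80.888 F3175
G1 X37.964 Y105.717 F3175
G1 X52.929 Y61.998 F3175
G1 X98.395 Y55.250 F3175
G1 X14.117 Y38.039 F3175
M5
G0 X15.572 Y73.999
M3 S214
G1 X63.479 Y73.999 F3175
G1 X63.479 Y17.629 F3175
G1 X15.572 Y17.629 F3175
G1 X15.572 Y73.999 F3175
M5
G0 X119.204 Y110.151
M3 S214
G1 X17.624 Y57.456 F3175
M5
G0 X82.985 Y67.069
M3 S214
G1 X76.518 Y60.644 F3175
G1 X70.093 Y67.111 F3175
G1 X76.560 Y73.536 F3175
G1 X82.985 Y67.069 F3175
M5
G0 X23.731 Y109.954
M3 S214
G1 X81.747 Y109.954 F3175
G1 X81.747 Y84.711 F3175
G1 X23.731 Y84.711 F3175
G1 X23.731 Y109.954 F3175
M5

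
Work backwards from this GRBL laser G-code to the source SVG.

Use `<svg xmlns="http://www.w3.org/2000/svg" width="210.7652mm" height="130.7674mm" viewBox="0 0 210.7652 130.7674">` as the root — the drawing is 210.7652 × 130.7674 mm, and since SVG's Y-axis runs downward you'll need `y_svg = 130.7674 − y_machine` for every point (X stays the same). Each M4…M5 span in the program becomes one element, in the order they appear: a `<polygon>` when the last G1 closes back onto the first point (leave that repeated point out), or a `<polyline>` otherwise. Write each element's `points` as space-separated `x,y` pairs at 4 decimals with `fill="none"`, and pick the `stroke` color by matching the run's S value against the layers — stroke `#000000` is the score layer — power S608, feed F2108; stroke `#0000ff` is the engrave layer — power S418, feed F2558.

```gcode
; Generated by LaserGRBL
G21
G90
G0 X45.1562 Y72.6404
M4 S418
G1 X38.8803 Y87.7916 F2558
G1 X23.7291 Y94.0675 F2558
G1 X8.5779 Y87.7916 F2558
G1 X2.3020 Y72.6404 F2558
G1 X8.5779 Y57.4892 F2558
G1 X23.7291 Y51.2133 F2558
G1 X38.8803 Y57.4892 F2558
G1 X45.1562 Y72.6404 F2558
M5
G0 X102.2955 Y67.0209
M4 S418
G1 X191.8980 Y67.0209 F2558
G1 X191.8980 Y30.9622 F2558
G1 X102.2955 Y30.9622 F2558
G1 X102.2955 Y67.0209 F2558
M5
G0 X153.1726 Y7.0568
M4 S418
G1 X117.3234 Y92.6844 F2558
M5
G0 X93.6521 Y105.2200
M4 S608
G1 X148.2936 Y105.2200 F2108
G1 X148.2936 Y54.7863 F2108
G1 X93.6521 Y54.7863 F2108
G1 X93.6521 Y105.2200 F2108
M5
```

<svg xmlns="http://www.w3.org/2000/svg" width="210.7652mm" height="130.7674mm" viewBox="0 0 210.7652 130.7674">
  <polygon points="45.1562,58.1270 38.8803,42.9758 23.7291,36.6999 8.5779,42.9758 2.3020,58.1270 8.5779,73.2782 23.7291,79.5541 38.8803,73.2782" fill="none" stroke="#0000ff"/>
  <polygon points="102.2955,63.7465 191.8980,63.7465 191.8980,99.8052 102.2955,99.8052" fill="none" stroke="#0000ff"/>
  <polyline points="153.1726,123.7106 117.3234,38.0830" fill="none" stroke="#0000ff"/>
  <polygon points="93.6521,25.5474 148.2936,25.5474 148.2936,75.9811 93.6521,75.9811" fill="none" stroke="#000000"/>
</svg>

Each laser-on run becomes one SVG element. Flip Y back into SVG space with y_svg = 130.7674 − y_machine.

Run 1: the run's S418 means `#0000ff` (engrave). The run returns to its start, so emit a `<polygon>` with points (Y-flipped): 45.1562,58.1270 38.8803,42.9758 23.7291,36.6999 8.5779,42.9758 2.3020,58.1270 8.5779,73.2782 23.7291,79.5541 38.8803,73.2782.

Run 2: the run's S418 means `#0000ff` (engrave). The run returns to its start, so emit a `<polygon>` with points (Y-flipped): 102.2955,63.7465 191.8980,63.7465 191.8980,99.8052 102.2955,99.8052.

Run 3: power S418 maps to stroke `#0000ff` (engrave). The run is open, so emit a `<polyline>` with points (Y-flipped): 153.1726,123.7106 117.3234,38.0830.

Run 4: the run's S608 means `#000000` (score). The run returns to its start, so emit a `<polygon>` with points (Y-flipped): 93.6521,25.5474 148.2936,25.5474 148.2936,75.9811 93.6521,75.9811.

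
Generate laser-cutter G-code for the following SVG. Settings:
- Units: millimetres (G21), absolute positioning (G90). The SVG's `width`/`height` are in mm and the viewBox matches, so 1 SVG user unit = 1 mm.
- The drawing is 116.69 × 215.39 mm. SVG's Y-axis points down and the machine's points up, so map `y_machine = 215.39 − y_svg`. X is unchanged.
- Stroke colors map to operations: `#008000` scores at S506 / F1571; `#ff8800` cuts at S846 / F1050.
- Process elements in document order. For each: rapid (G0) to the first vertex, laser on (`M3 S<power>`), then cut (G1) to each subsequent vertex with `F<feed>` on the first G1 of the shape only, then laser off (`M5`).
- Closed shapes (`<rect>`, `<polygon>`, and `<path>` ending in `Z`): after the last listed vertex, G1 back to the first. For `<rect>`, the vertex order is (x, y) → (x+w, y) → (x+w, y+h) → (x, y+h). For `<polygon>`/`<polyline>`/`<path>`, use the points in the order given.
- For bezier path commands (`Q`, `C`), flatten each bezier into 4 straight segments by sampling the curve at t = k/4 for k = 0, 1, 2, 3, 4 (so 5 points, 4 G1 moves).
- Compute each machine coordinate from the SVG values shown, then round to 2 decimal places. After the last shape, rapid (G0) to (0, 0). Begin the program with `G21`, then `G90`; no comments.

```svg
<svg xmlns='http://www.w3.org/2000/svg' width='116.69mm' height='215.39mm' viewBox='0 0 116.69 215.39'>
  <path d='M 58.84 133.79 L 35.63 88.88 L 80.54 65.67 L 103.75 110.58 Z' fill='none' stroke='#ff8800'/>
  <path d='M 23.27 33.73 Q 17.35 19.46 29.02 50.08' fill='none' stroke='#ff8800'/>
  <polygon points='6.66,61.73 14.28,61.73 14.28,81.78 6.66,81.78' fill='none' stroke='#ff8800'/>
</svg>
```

G21
G90
G0 X58.84 Y81.60
M3 S846
G1 X35.63 Y126.51 F1050
G1 X80.54 Y149.72
G1 X103.75 Y104.81
G1 X58.84 Y81.60
M5
G0 X23.27 Y181.66
M3 S846
G1 X21.41 Y185.99 F1050
G1 X21.75 Y184.71
G1 X24.28 Y177.81
G1 X29.02 Y165.31
M5
G0 X6.66 Y153.66
M3 S846
G1 X14.28 Y153.66 F1050
G1 X14.28 Y133.61
G1 X6.66 Y133.61
G1 X6.66 Y153.66
M5
G0 X0.00 Y0.00

viewBox `0 0 116.69 215.39` with mm width/height → 1 unit = 1 mm. Flip: y_m = 215.39 − y_svg.

**Shape 1** — `<path>` regular polygon, stroke `#ff8800` → cut (S846, F1050). Machine vertices: (58.84,81.60) → (35.63,126.51) → (80.54,149.72) → (103.75,104.81) → (58.84,81.60). Closed: final G1 returns to the first vertex.

**Shape 2** — `<path>` quadratic bezier, stroke `#ff8800` → cut (S846, F1050). Control points (SVG): P0=(23.27,33.73), P1=(17.35,19.46), P2=(29.02,50.08); sampled at t=k/4. Machine vertices: (23.27,181.66) → (21.41,185.99) → (21.75,184.71) → (24.28,177.81) → (29.02,165.31). Open path.

**Shape 3** — `<polygon>` rectangle, stroke `#ff8800` → cut (S846, F1050). Machine vertices: (6.66,153.66) → (14.28,153.66) → (14.28,133.61) → (6.66,133.61) → (6.66,153.66). Closed: final G1 returns to the first vertex.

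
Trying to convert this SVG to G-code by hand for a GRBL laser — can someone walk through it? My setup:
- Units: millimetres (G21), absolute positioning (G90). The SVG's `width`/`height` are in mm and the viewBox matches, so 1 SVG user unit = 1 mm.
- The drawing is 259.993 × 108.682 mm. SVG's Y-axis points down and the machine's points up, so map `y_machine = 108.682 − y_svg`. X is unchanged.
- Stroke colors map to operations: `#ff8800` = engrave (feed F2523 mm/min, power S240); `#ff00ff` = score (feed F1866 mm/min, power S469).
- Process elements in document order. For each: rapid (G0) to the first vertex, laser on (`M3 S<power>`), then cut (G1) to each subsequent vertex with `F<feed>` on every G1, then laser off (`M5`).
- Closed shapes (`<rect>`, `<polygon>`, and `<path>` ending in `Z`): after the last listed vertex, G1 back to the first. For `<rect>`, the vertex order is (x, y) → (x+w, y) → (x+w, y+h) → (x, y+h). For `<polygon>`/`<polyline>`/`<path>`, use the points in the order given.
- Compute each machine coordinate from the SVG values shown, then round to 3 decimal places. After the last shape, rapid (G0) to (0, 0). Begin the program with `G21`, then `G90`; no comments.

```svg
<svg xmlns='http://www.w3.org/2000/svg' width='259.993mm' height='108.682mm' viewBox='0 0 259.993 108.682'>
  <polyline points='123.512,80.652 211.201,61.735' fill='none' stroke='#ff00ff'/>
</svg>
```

viewBox `0 0 259.993 108.682` with mm width/height → 1 unit = 1 mm. Flip: y_m = 108.682 − y_svg.

**Shape 1** — `<polyline>` line segment, stroke `#ff00ff` → score (S469, F1866). Machine vertices: (123.512,28.030) → (211.201,46.947). Open path.

G21
G90
G0 X123.512 Y28.030
M3 S469
G1 X211.201 Y46.947 F1866
M5
G0 X0.000 Y0.000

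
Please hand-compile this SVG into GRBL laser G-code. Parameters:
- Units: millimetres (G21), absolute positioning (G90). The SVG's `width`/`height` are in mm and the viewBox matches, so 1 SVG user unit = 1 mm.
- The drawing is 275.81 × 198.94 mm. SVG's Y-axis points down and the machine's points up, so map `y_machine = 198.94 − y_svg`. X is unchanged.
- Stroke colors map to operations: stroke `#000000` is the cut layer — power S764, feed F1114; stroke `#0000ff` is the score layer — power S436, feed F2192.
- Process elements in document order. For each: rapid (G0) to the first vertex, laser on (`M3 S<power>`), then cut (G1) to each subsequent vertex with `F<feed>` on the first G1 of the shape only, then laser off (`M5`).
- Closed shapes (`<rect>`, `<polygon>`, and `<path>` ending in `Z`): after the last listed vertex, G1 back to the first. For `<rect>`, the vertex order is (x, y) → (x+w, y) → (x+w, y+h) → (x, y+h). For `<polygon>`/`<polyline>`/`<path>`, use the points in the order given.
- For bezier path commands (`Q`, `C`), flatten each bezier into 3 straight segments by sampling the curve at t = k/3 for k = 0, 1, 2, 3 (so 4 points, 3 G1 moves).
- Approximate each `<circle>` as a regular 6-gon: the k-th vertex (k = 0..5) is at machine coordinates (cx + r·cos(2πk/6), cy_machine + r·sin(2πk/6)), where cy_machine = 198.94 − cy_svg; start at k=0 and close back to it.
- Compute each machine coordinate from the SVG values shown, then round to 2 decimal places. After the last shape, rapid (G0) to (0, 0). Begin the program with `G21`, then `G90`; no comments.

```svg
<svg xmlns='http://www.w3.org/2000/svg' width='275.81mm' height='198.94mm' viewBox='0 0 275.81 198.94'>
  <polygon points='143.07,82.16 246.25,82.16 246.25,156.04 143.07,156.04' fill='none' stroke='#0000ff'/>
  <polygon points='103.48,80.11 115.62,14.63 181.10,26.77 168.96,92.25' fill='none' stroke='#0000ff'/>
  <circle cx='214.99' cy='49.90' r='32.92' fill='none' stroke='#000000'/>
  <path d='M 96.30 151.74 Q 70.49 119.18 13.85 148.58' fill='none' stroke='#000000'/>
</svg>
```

G21
G90
G0 X143.07 Y116.78
M3 S436
G1 X246.25 Y116.78 F2192
G1 X246.25 Y42.90
G1 X143.07 Y42.90
G1 X143.07 Y116.78
M5
G0 X103.48 Y118.83
M3 S436
G1 X115.62 Y184.31 F2192
G1 X181.10 Y172.17
G1 X168.96 Y106.69
G1 X103.48 Y118.83
M5
G0 X247.91 Y149.04
M3 S764
G1 X231.45 Y177.55 F1114
G1 X198.53 Y177.55
G1 X182.07 Y149.04
G1 X198.53 Y120.53
G1 X231.45 Y120.53
G1 X247.91 Y149.04
M5
G0 X96.30 Y47.20
M3 S764
G1 X75.67 Y62.02 F1114
G1 X48.18 Y63.08
G1 X13.85 Y50.36
M5
G0 X0.00 Y0.00

1 u = 1 mm; y_m = 198.94 − y.

[1] `<polygon>` rectangle, #0000ff→score S436 F2192: (143.07,116.78) → (246.25,116.78) → (246.25,42.90) → (143.07,42.90) → (143.07,116.78) (closed)

[2] `<polygon>` regular polygon, #0000ff→score S436 F2192: (103.48,118.83) → (115.62,184.31) → (181.10,172.17) → (168.96,106.69) → (103.48,118.83) (closed)

[3] `<circle>` circle, #000000→cut S764 F1114: (247.91,149.04) → (231.45,177.55) → (198.53,177.55) → (182.07,149.04) → (198.53,120.53) → (231.45,120.53) → (247.91,149.04) (closed)

[4] `<path>` quadratic bezier, #000000→cut S764 F1114: (96.30,47.20) → (75.67,62.02) → (48.18,63.08) → (13.85,50.36)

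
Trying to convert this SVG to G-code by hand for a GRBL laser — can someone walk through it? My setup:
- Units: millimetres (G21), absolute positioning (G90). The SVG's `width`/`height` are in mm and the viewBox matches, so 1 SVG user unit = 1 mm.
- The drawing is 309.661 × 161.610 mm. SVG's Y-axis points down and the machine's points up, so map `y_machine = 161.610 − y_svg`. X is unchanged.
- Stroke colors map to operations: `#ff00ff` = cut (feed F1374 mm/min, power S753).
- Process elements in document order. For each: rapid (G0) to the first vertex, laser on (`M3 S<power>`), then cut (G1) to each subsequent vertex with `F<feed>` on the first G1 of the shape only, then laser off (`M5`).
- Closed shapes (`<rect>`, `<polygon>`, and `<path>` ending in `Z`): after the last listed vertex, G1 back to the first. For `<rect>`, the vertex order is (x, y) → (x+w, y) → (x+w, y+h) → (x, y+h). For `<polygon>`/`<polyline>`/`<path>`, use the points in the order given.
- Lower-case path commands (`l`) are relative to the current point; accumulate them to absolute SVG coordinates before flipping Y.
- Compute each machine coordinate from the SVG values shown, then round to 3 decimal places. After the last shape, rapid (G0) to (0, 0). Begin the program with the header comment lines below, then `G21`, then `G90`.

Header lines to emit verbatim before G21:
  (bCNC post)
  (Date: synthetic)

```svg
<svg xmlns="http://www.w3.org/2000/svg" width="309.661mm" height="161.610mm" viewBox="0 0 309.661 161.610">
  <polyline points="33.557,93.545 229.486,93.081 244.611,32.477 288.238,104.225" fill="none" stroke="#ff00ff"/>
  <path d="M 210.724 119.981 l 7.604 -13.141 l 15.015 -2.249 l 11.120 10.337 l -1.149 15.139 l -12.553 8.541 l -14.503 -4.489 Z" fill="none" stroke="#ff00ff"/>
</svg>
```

1 u = 1 mm; y_m = 161.610 − y.

[1] `<polyline>` open polyline, #ff00ff→cut S753 F1374: (33.557,68.065) → (229.486,68.529) → (244.611,129.133) → (288.238,57.385)

[2] `<path>` regular polygon, #ff00ff→cut S753 F1374: (210.724,41.629) → (218.328,54.770) → (233.343,57.019) → (244.463,46.682) → (243.314,31.543) → (230.761,23.002) → (216.258,27.491) → (210.724,41.629) (closed)

(bCNC post)
(Date: synthetic)
G21
G90
G0 X33.557 Y68.065
M3 S753
G1 X229.486 Y68.529 F1374
G1 X244.611 Y129.133
G1 X288.238 Y57.385
M5
G0 X210.724 Y41.629
M3 S753
G1 X218.328 Y54.770 F1374
G1 X233.343 Y57.019
G1 X244.463 Y46.682
G1 X243.314 Y31.543
G1 X230.761 Y23.002
G1 X216.258 Y27.491
G1 X210.724 Y41.629
M5
G0 X0.000 Y0.000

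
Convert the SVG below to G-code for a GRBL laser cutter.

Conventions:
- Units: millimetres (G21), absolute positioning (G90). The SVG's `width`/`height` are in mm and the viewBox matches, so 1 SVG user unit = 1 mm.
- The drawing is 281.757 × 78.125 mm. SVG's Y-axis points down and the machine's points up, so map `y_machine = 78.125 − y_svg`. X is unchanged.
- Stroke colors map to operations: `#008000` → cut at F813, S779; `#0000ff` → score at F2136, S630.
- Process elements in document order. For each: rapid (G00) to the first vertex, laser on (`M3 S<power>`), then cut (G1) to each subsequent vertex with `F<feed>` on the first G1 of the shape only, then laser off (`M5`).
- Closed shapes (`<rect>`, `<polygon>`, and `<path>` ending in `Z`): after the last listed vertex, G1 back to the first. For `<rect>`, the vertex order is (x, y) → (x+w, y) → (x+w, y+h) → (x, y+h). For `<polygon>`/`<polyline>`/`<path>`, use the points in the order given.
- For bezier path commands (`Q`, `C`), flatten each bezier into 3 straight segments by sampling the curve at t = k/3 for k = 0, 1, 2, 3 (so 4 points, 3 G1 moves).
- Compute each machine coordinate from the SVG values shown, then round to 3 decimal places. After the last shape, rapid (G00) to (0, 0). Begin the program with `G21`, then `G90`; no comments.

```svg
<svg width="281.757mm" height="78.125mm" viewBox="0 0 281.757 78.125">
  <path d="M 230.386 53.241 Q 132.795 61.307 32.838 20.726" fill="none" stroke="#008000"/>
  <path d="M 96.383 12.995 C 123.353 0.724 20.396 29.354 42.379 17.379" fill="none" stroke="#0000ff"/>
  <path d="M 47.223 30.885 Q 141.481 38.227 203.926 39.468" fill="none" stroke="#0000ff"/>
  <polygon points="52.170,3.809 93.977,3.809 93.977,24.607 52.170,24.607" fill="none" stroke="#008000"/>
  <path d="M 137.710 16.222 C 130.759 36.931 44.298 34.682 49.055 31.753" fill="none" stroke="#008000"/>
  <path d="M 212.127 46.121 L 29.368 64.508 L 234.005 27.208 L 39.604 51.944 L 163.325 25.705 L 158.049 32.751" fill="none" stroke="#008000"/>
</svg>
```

G21
G90
G00 X230.386 Y24.884
M3 S779
G1 X165.062 Y24.912 F813
G1 X99.213 Y35.750
G1 X32.838 Y57.399
M5
G00 X96.383 Y65.130
M3 S630
G1 X89.484 Y66.786 F2136
G1 X52.603 Y59.287
G1 X42.379 Y60.746
M5
G00 X47.223 Y47.240
M3 S630
G1 X106.527 Y43.023 F2136
G1 X158.761 Y40.162
G1 X203.926 Y38.657
M5
G00 X52.170 Y74.316
M3 S779
G1 X93.977 Y74.316 F813
G1 X93.977 Y53.518
G1 X52.170 Y53.518
G1 X52.170 Y74.316
M5
G00 X137.710 Y61.903
M3 S779
G1 X110.579 Y48.022 F813
G1 X68.381 Y44.495
G1 X49.055 Y46.372
M5
G00 X212.127 Y32.004
M3 S779
G1 X29.368 Y13.617 F813
G1 X234.005 Y50.917
G1 X39.604 Y26.181
G1 X163.325 Y52.420
G1 X158.049 Y45.374
M5
G00 X0.000 Y0.000

Since the viewBox matches the mm dimensions, user units are millimetres directly. The only transform is the Y-flip y_m = 78.125 − y_svg.

Shape 1 is a quadratic bezier drawn with `<path>`. Its stroke #008000 means cut at S779, F813. After flipping Y the toolpath is (230.386,24.884) → (165.062,24.912) → (99.213,35.750) → (32.838,57.399).

Shape 2 is a cubic bezier drawn with `<path>`. Its stroke #0000ff means score at S630, F2136. After flipping Y the toolpath is (96.383,65.130) → (89.484,66.786) → (52.603,59.287) → (42.379,60.746).

Shape 3 is a quadratic bezier drawn with `<path>`. Its stroke #0000ff means score at S630, F2136. After flipping Y the toolpath is (47.223,47.240) → (106.527,43.023) → (158.761,40.162) → (203.926,38.657).

Shape 4 is a rectangle drawn with `<polygon>`. Its stroke #008000 means cut at S779, F813. After flipping Y the toolpath is (52.170,74.316) → (93.977,74.316) → (93.977,53.518) → (52.170,53.518) → (52.170,74.316), returning to the start.

Shape 5 is a cubic bezier drawn with `<path>`. Its stroke #008000 means cut at S779, F813. After flipping Y the toolpath is (137.710,61.903) → (110.579,48.022) → (68.381,44.495) → (49.055,46.372).

Shape 6 is a open polyline drawn with `<path>`. Its stroke #008000 means cut at S779, F813. After flipping Y the toolpath is (212.127,32.004) → (29.368,13.617) → (234.005,50.917) → (39.604,26.181) → (163.325,52.420) → (158.049,45.374).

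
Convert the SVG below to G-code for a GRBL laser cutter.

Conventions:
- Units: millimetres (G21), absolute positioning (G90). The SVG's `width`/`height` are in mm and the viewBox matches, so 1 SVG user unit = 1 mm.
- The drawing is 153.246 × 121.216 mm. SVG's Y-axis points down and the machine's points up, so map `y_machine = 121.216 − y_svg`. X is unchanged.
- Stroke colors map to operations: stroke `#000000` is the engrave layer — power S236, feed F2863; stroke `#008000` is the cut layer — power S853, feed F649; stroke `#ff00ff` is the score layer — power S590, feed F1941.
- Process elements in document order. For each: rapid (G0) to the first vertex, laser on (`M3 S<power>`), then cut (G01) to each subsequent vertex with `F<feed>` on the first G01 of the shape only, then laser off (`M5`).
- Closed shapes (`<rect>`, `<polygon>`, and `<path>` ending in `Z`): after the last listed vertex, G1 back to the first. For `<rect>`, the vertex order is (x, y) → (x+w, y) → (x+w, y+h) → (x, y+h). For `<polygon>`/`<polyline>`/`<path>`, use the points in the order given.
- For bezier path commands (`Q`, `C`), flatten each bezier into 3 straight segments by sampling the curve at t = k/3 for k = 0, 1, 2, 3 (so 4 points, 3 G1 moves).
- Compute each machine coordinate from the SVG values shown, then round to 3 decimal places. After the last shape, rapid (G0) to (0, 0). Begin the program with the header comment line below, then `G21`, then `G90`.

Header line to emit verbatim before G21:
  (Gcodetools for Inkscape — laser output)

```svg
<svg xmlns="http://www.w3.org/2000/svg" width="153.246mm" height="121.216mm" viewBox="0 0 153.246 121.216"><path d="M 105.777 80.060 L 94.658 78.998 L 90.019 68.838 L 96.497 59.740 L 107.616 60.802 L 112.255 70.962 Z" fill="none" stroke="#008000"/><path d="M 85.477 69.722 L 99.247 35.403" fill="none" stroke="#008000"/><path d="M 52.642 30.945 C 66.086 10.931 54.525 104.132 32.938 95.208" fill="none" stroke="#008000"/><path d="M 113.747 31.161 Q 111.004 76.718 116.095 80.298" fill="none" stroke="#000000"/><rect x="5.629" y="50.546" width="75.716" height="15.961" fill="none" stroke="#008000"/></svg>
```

viewBox `0 0 153.246 121.216` with mm width/height → 1 unit = 1 mm. Flip: y_m = 121.216 − y_svg.

**Shape 1** — `<path>` regular polygon, stroke `#008000` → cut (S853, F649). Machine vertices: (105.777,41.156) → (94.658,42.218) → (90.019,52.378) → (96.497,61.476) → (107.616,60.414) → (112.255,50.254) → (105.777,41.156). Closed: final G1 returns to the first vertex.

**Shape 2** — `<path>` line segment, stroke `#008000` → cut (S853, F649). Machine vertices: (85.477,51.494) → (99.247,85.813). Open path.

**Shape 3** — `<path>` cubic bezier, stroke `#008000` → cut (S853, F649). Control points (SVG): P0=(52.642,30.945), P1=(66.086,10.931), P2=(54.525,104.132), P3=(32.938,95.208); sampled at t=k/3. Machine vertices: (52.642,90.271) → (58.306,80.522) → (50.628,43.150) → (32.938,26.008). Open path.

**Shape 4** — `<path>` quadratic bezier, stroke `#000000` → engrave (S236, F2863). Control points (SVG): P0=(113.747,31.161), P1=(111.004,76.718), P2=(116.095,80.298); sampled at t=k/3. Machine vertices: (113.747,90.055) → (112.789,64.348) → (113.571,47.969) → (116.095,40.918). Open path.

**Shape 5** — `<rect>` rectangle, stroke `#008000` → cut (S853, F649). Machine vertices: (5.629,70.670) → (81.345,70.670) → (81.345,54.709) → (5.629,54.709) → (5.629,70.670). Closed: final G1 returns to the first vertex.

(Gcodetools for Inkscape — laser output)
G21
G90
G0 X105.777 Y41.156
M3 S853
G01 X94.658 Y42.218 F649
G01 X90.019 Y52.378
G01 X96.497 Y61.476
G01 X107.616 Y60.414
G01 X112.255 Y50.254
G01 X105.777 Y41.156
M5
G0 X85.477 Y51.494
M3 S853
G01 X99.247 Y85.813 F649
M5
G0 X52.642 Y90.271
M3 S853
G01 X58.306 Y80.522 F649
G01 X50.628 Y43.150
G01 X32.938 Y26.008
M5
G0 X113.747 Y90.055
M3 S236
G01 X112.789 Y64.348 F2863
G01 X113.571 Y47.969
G01 X116.095 Y40.918
M5
G0 X5.629 Y70.670
M3 S853
G01 X81.345 Y70.670 F649
G01 X81.345 Y54.709
G01 X5.629 Y54.709
G01 X5.629 Y70.670
M5
G0 X0.000 Y0.000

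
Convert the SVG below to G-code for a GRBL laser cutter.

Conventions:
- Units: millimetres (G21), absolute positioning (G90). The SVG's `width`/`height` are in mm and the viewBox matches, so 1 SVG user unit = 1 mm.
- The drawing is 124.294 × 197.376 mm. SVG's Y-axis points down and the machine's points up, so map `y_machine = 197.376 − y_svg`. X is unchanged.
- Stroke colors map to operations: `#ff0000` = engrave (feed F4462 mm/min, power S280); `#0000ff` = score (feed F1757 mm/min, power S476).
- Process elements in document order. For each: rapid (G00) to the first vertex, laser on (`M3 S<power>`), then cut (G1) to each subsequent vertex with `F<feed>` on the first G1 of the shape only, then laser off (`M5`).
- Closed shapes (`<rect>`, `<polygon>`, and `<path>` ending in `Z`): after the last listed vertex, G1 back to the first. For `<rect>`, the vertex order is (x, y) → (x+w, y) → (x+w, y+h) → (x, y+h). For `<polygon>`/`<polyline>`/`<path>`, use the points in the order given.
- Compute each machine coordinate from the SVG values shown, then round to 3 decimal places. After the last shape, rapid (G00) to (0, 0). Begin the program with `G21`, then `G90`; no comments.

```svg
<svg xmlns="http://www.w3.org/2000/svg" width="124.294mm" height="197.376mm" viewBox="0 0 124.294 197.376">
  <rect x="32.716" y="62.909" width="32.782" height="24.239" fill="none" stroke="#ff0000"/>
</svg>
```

G21
G90
G00 X32.716 Y134.467
M3 S280
G1 X65.498 Y134.467 F4462
G1 X65.498 Y110.228
G1 X32.716 Y110.228
G1 X32.716 Y134.467
M5
G00 X0.000 Y0.000

viewBox `0 0 124.294 197.376` with mm width/height → 1 unit = 1 mm. Flip: y_m = 197.376 − y_svg.

**Shape 1** — `<rect>` rectangle, stroke `#ff0000` → engrave (S280, F4462). Machine vertices: (32.716,134.467) → (65.498,134.467) → (65.498,110.228) → (32.716,110.228) → (32.716,134.467). Closed: final G1 returns to the first vertex.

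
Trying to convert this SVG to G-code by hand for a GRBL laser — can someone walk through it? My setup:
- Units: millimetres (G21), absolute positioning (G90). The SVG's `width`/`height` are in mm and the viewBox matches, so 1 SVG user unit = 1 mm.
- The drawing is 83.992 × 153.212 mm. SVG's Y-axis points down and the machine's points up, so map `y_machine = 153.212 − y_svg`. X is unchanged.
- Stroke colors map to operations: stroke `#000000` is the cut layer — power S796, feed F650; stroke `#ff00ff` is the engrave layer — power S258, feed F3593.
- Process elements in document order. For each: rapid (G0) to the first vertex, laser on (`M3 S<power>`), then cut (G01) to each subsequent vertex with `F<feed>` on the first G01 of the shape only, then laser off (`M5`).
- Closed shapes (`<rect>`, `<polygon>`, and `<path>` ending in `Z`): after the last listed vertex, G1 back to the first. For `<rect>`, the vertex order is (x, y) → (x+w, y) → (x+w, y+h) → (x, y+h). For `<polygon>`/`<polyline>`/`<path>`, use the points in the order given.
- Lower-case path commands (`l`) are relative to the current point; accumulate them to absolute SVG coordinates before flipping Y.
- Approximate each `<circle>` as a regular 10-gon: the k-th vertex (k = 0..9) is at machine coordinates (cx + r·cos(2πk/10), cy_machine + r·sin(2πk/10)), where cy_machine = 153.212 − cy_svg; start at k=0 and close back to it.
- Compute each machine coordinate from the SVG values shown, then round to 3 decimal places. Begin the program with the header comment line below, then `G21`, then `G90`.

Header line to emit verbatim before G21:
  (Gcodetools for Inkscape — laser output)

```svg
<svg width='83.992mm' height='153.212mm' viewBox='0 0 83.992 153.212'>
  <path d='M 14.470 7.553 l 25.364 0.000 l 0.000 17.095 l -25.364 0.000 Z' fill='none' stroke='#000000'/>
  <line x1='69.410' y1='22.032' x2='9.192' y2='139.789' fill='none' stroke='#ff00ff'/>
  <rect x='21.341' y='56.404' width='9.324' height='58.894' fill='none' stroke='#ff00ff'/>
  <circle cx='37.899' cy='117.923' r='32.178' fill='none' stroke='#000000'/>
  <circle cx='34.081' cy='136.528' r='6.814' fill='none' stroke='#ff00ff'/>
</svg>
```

(Gcodetools for Inkscape — laser output)
G21
G90
G0 X14.470 Y145.659
M3 S796
G01 X39.834 Y145.659 F650
G01 X39.834 Y128.564
G01 X14.470 Y128.564
G01 X14.470 Y145.659
M5
G0 X69.410 Y131.180
M3 S258
G01 X9.192 Y13.423 F3593
M5
G0 X21.341 Y96.808
M3 S258
G01 X30.665 Y96.808 F3593
G01 X30.665 Y37.914
G01 X21.341 Y37.914
G01 X21.341 Y96.808
M5
G0 X70.077 Y35.289
M3 S796
G01 X63.932 Y54.203 F650
G01 X47.843 Y65.892
G01 X27.955 Y65.892
G01 X11.866 Y54.203
G01 X5.721 Y35.289
G01 X11.866 Y16.375
G01 X27.955 Y4.686
G01 X47.843 Y4.686
G01 X63.932 Y16.375
G01 X70.077 Y35.289
M5
G0 X40.895 Y16.684
M3 S258
G01 X39.594 Y20.689 F3593
G01 X36.187 Y23.164
G01 X31.975 Y23.164
G01 X28.568 Y20.689
G01 X27.267 Y16.684
G01 X28.568 Y12.679
G01 X31.975 Y10.204
G01 X36.187 Y10.204
G01 X39.594 Y12.679
G01 X40.895 Y16.684
M5

Since the viewBox matches the mm dimensions, user units are millimetres directly. The only transform is the Y-flip y_m = 153.212 − y_svg.

Shape 1 is a rectangle drawn with `<path>`. Its stroke #000000 means cut at S796, F650. After flipping Y the toolpath is (14.470,145.659) → (39.834,145.659) → (39.834,128.564) → (14.470,128.564) → (14.470,145.659), returning to the start.

Shape 2 is a line segment drawn with `<line>`. Its stroke #ff00ff means engrave at S258, F3593. After flipping Y the toolpath is (69.410,131.180) → (9.192,13.423).

Shape 3 is a rectangle drawn with `<rect>`. Its stroke #ff00ff means engrave at S258, F3593. After flipping Y the toolpath is (21.341,96.808) → (30.665,96.808) → (30.665,37.914) → (21.341,37.914) → (21.341,96.808), returning to the start.

Shape 4 is a circle drawn with `<circle>`. Its stroke #000000 means cut at S796, F650. After flipping Y the toolpath is (70.077,35.289) → (63.932,54.203) → (47.843,65.892) → (27.955,65.892) → (11.866,54.203) → (5.721,35.289) → (11.866,16.375) → (27.955,4.686) → (47.843,4.686) → (63.932,16.375) → (70.077,35.289), returning to the start.

Shape 5 is a circle drawn with `<circle>`. Its stroke #ff00ff means engrave at S258, F3593. After flipping Y the toolpath is (40.895,16.684) → (39.594,20.689) → (36.187,23.164) → (31.975,23.164) → (28.568,20.689) → (27.267,16.684) → (28.568,12.679) → (31.975,10.204) → (36.187,10.204) → (39.594,12.679) → (40.895,16.684), returning to the start.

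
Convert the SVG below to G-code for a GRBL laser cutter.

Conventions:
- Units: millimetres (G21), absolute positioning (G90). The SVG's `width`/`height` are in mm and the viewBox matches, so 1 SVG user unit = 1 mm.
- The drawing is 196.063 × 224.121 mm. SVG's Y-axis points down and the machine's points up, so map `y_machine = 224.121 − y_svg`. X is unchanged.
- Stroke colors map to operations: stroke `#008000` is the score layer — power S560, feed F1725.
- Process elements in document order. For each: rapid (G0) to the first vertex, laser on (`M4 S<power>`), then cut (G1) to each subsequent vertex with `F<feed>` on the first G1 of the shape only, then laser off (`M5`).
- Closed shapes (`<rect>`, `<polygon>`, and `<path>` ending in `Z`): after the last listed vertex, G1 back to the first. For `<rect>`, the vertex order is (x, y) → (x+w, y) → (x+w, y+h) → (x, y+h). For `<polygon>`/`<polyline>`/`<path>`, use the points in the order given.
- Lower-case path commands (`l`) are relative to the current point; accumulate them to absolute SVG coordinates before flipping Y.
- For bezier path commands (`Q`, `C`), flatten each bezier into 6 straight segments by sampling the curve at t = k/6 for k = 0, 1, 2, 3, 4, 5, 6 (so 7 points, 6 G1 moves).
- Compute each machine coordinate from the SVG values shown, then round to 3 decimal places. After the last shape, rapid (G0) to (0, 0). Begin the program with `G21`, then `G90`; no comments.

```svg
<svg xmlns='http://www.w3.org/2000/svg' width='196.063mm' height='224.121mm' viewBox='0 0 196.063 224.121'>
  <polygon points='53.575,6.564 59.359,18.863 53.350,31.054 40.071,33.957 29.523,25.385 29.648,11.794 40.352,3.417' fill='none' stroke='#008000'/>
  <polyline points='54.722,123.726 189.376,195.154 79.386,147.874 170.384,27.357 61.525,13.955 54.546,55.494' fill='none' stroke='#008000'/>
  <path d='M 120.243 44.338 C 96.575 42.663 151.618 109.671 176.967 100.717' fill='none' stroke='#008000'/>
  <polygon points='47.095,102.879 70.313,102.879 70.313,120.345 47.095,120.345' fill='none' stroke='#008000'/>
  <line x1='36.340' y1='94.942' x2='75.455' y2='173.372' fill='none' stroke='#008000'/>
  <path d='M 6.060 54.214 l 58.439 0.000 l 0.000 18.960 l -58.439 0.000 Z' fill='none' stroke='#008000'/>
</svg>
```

G21
G90
G0 X53.575 Y217.557
M4 S560
G1 X59.359 Y205.258 F1725
G1 X53.350 Y193.067
G1 X40.071 Y190.164
G1 X29.523 Y198.736
G1 X29.648 Y212.327
G1 X40.352 Y220.704
G1 X53.575 Y217.557
M5
G0 X54.722 Y100.395
M4 S560
G1 X189.376 Y28.967 F1725
G1 X79.386 Y76.247
G1 X170.384 Y196.764
G1 X61.525 Y210.166
G1 X54.546 Y168.627
M5
G0 X120.243 Y179.783
M4 S560
G1 X114.466 Y175.567 F1725
G1 X118.797 Y163.921
G1 X130.224 Y148.864
G1 X145.735 Y134.413
G1 X162.320 Y124.588
G1 X176.967 Y123.404
M5
G0 X47.095 Y121.242
M4 S560
G1 X70.313 Y121.242 F1725
G1 X70.313 Y103.776
G1 X47.095 Y103.776
G1 X47.095 Y121.242
M5
G0 X36.340 Y129.179
M4 S560
G1 X75.455 Y50.749 F1725
M5
G0 X6.060 Y169.907
M4 S560
G1 X64.499 Y169.907 F1725
G1 X64.499 Y150.947
G1 X6.060 Y150.947
G1 X6.060 Y169.907
M5
G0 X0.000 Y0.000

1 u = 1 mm; y_m = 224.121 − y.

[1] `<polygon>` regular polygon, #008000→score S560 F1725: (53.575,217.557) → (59.359,205.258) → (53.350,193.067) → (40.071,190.164) → (29.523,198.736) → (29.648,212.327) → (40.352,220.704) → (53.575,217.557) (closed)

[2] `<polyline>` open polyline, #008000→score S560 F1725: (54.722,100.395) → (189.376,28.967) → (79.386,76.247) → (170.384,196.764) → (61.525,210.166) → (54.546,168.627)

[3] `<path>` cubic bezier, #008000→score S560 F1725: (120.243,179.783) → (114.466,175.567) → (118.797,163.921) → (130.224,148.864) → (145.735,134.413) → (162.320,124.588) → (176.967,123.404)

[4] `<polygon>` rectangle, #008000→score S560 F1725: (47.095,121.242) → (70.313,121.242) → (70.313,103.776) → (47.095,103.776) → (47.095,121.242) (closed)

[5] `<line>` line segment, #008000→score S560 F1725: (36.340,129.179) → (75.455,50.749)

[6] `<path>` rectangle, #008000→score S560 F1725: (6.060,169.907) → (64.499,169.907) → (64.499,150.947) → (6.060,150.947) → (6.060,169.907) (closed)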